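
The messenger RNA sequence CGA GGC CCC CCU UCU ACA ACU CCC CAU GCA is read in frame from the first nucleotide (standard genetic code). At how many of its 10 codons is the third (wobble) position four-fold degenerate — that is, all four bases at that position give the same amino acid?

Codon 1 CGA (Arg): third position 4-fold.
Codon 2 GGC (Gly): third position 4-fold.
Codon 3 CCC (Pro): third position 4-fold.
Codon 4 CCU (Pro): third position 4-fold.
Codon 5 UCU (Ser): third position 4-fold.
Codon 6 ACA (Thr): third position 4-fold.
Codon 7 ACU (Thr): third position 4-fold.
Codon 8 CCC (Pro): third position 4-fold.
Codon 9 CAU (His): third position 2-fold.
Codon 10 GCA (Ala): third position 4-fold.
Four-fold degenerate third positions: 9.

9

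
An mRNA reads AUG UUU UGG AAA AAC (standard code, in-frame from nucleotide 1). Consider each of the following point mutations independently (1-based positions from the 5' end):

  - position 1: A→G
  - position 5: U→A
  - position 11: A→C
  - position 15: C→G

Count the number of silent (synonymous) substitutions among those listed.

0

Codon 1: AUG (Met) → GUG (Val) — missense.
Codon 2: UUU (Phe) → UAU (Tyr) — missense.
Codon 4: AAA (Lys) → ACA (Thr) — missense.
Codon 5: AAC (Asn) → AAG (Lys) — missense.
Synonymous: 0 of 4.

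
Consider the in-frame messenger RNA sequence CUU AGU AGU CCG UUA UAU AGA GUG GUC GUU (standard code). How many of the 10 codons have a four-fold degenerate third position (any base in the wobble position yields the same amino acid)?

Codon 1 CUU (Leu): third position 4-fold.
Codon 2 AGU (Ser): third position 2-fold.
Codon 3 AGU (Ser): third position 2-fold.
Codon 4 CCG (Pro): third position 4-fold.
Codon 5 UUA (Leu): third position 2-fold.
Codon 6 UAU (Tyr): third position 2-fold.
Codon 7 AGA (Arg): third position 2-fold.
Codon 8 GUG (Val): third position 4-fold.
Codon 9 GUC (Val): third position 4-fold.
Codon 10 GUU (Val): third position 4-fold.
Four-fold degenerate third positions: 5.

5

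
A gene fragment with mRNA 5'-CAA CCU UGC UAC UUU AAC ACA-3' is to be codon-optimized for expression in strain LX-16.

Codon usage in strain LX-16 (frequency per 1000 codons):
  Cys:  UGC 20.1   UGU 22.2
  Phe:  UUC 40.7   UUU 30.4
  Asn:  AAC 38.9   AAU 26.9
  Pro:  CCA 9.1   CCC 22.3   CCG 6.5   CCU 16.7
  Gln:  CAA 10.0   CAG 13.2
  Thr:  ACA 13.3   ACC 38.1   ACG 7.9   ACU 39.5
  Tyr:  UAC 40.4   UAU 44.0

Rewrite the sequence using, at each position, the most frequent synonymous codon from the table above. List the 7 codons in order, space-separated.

Codon 1 (Gln): best is CAG at 13.2.
Codon 2 (Pro): best is CCC at 22.3.
Codon 3 (Cys): best is UGU at 22.2.
Codon 4 (Tyr): best is UAU at 44.0.
Codon 5 (Phe): best is UUC at 40.7.
Codon 6 (Asn): best is AAC at 38.9.
Codon 7 (Thr): best is ACU at 39.5.

CAG CCC UGU UAU UUC AAC ACU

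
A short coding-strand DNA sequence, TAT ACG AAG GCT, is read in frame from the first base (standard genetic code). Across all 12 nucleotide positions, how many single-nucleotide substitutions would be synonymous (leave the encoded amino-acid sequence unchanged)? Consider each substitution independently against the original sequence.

Codon 1 (TAT, Tyr): 1 synonymous substitution.
Codon 2 (ACG, Thr): 3 synonymous substitutions.
Codon 3 (AAG, Lys): 1 synonymous substitution.
Codon 4 (GCT, Ala): 3 synonymous substitutions.
Total: 1 + 3 + 1 + 3 = 8.

8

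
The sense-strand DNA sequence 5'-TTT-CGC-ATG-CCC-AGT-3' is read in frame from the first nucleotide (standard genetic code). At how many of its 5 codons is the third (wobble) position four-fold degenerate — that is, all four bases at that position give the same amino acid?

Codon 1 TTT (Phe): third position 2-fold.
Codon 2 CGC (Arg): third position 4-fold.
Codon 3 ATG (Met): third position 1-fold.
Codon 4 CCC (Pro): third position 4-fold.
Codon 5 AGT (Ser): third position 2-fold.
Four-fold degenerate third positions: 2.

2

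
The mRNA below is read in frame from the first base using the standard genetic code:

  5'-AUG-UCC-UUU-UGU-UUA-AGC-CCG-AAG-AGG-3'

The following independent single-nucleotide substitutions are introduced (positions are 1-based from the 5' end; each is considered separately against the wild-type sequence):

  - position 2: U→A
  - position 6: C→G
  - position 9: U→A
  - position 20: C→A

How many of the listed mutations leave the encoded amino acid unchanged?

Codon 1: AUG (Met) → AAG (Lys) — missense.
Codon 2: UCC (Ser) → UCG (Ser) — synonymous.
Codon 3: UUU (Phe) → UUA (Leu) — missense.
Codon 7: CCG (Pro) → CAG (Gln) — missense.
Synonymous: 1 of 4.

1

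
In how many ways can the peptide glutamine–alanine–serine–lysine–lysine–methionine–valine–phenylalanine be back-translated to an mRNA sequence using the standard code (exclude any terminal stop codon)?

Gln: 2 codons.
Ala: 4 codons.
Ser: 6 codons.
Lys: 2 codons.
Lys: 2 codons.
Met: 1 codon.
Val: 4 codons.
Phe: 2 codons.
2 × 4 × 6 × 2 × 2 × 1 × 4 × 2 = 1536.

1536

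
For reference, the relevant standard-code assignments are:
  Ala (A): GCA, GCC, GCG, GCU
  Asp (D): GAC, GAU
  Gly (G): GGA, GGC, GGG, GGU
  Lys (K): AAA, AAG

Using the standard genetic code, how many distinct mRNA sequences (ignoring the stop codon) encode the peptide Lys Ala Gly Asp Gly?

256

Lys: 2 codons.
Ala: 4 codons.
Gly: 4 codons.
Asp: 2 codons.
Gly: 4 codons.
2 × 4 × 4 × 2 × 4 = 256.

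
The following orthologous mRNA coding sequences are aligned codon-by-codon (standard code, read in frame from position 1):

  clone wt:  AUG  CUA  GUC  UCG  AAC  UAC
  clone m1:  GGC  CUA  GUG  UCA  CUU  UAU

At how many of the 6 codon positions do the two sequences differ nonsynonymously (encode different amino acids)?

2

Codon 1: AUG Met / GGC Gly — nonsynonymous.
Codon 2: CUA Leu / CUA Leu — identical.
Codon 3: GUC Val / GUG Val — synonymous.
Codon 4: UCG Ser / UCA Ser — synonymous.
Codon 5: AAC Asn / CUU Leu — nonsynonymous.
Codon 6: UAC Tyr / UAU Tyr — synonymous.
Nonsynonymous differences: 2.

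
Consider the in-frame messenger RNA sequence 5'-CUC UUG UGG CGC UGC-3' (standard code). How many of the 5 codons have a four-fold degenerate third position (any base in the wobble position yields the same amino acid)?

2

Codon 1 CUC (Leu): third position 4-fold.
Codon 2 UUG (Leu): third position 2-fold.
Codon 3 UGG (Trp): third position 1-fold.
Codon 4 CGC (Arg): third position 4-fold.
Codon 5 UGC (Cys): third position 2-fold.
Four-fold degenerate third positions: 2.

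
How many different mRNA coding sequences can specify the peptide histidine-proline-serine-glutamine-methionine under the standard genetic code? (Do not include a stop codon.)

His: 2 codons.
Pro: 4 codons.
Ser: 6 codons.
Gln: 2 codons.
Met: 1 codon.
2 × 4 × 6 × 2 × 1 = 96.

96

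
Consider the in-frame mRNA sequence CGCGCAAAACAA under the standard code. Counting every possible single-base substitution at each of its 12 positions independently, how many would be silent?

Codon 1 (CGC, Arg): 3 synonymous substitutions.
Codon 2 (GCA, Ala): 3 synonymous substitutions.
Codon 3 (AAA, Lys): 1 synonymous substitution.
Codon 4 (CAA, Gln): 1 synonymous substitution.
Total: 3 + 3 + 1 + 1 = 8.

8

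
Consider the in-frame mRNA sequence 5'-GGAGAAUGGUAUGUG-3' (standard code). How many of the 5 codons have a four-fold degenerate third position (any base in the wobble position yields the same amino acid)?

2

Codon 1 GGA (Gly): third position 4-fold.
Codon 2 GAA (Glu): third position 2-fold.
Codon 3 UGG (Trp): third position 1-fold.
Codon 4 UAU (Tyr): third position 2-fold.
Codon 5 GUG (Val): third position 4-fold.
Four-fold degenerate third positions: 2.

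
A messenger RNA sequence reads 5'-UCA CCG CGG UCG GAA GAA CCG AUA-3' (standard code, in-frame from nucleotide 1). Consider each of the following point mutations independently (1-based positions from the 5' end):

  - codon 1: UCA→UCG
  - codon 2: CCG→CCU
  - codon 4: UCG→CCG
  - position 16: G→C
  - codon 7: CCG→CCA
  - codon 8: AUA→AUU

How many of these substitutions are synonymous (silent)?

4

Codon 1: UCA (Ser) → UCG (Ser) — synonymous.
Codon 2: CCG (Pro) → CCU (Pro) — synonymous.
Codon 4: UCG (Ser) → CCG (Pro) — missense.
Codon 6: GAA (Glu) → CAA (Gln) — missense.
Codon 7: CCG (Pro) → CCA (Pro) — synonymous.
Codon 8: AUA (Ile) → AUU (Ile) — synonymous.
Synonymous: 4 of 6.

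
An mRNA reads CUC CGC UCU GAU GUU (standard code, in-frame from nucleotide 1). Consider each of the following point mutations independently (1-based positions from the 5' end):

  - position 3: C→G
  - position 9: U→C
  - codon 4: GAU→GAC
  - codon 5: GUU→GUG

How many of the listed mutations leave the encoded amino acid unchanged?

4

Codon 1: CUC (Leu) → CUG (Leu) — synonymous.
Codon 3: UCU (Ser) → UCC (Ser) — synonymous.
Codon 4: GAU (Asp) → GAC (Asp) — synonymous.
Codon 5: GUU (Val) → GUG (Val) — synonymous.
Synonymous: 4 of 4.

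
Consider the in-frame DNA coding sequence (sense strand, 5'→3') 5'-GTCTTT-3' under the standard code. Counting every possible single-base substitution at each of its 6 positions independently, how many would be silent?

4

Codon 1 (GTC, Val): 3 synonymous substitutions.
Codon 2 (TTT, Phe): 1 synonymous substitution.
Total: 3 + 1 = 4.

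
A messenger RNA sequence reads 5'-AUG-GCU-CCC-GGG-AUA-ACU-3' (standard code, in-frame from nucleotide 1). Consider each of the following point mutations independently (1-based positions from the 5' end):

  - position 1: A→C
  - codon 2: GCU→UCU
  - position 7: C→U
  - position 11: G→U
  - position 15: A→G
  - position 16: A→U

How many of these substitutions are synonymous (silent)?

Codon 1: AUG (Met) → CUG (Leu) — missense.
Codon 2: GCU (Ala) → UCU (Ser) — missense.
Codon 3: CCC (Pro) → UCC (Ser) — missense.
Codon 4: GGG (Gly) → GUG (Val) — missense.
Codon 5: AUA (Ile) → AUG (Met) — missense.
Codon 6: ACU (Thr) → UCU (Ser) — missense.
Synonymous: 0 of 6.

0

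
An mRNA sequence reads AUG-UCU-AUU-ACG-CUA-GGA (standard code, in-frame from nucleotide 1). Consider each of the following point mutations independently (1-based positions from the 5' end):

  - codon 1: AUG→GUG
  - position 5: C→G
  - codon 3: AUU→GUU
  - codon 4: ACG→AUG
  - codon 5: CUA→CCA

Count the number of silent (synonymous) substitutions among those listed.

Codon 1: AUG (Met) → GUG (Val) — missense.
Codon 2: UCU (Ser) → UGU (Cys) — missense.
Codon 3: AUU (Ile) → GUU (Val) — missense.
Codon 4: ACG (Thr) → AUG (Met) — missense.
Codon 5: CUA (Leu) → CCA (Pro) — missense.
Synonymous: 0 of 5.

0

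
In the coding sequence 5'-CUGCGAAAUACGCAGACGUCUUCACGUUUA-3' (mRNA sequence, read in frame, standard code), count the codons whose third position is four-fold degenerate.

7

Codon 1 CUG (Leu): third position 4-fold.
Codon 2 CGA (Arg): third position 4-fold.
Codon 3 AAU (Asn): third position 2-fold.
Codon 4 ACG (Thr): third position 4-fold.
Codon 5 CAG (Gln): third position 2-fold.
Codon 6 ACG (Thr): third position 4-fold.
Codon 7 UCU (Ser): third position 4-fold.
Codon 8 UCA (Ser): third position 4-fold.
Codon 9 CGU (Arg): third position 4-fold.
Codon 10 UUA (Leu): third position 2-fold.
Four-fold degenerate third positions: 7.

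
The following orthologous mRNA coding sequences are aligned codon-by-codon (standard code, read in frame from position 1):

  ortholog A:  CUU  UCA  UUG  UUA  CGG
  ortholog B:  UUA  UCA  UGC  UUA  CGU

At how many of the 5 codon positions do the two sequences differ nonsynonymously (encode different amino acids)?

1

Codon 1: CUU Leu / UUA Leu — synonymous.
Codon 2: UCA Ser / UCA Ser — identical.
Codon 3: UUG Leu / UGC Cys — nonsynonymous.
Codon 4: UUA Leu / UUA Leu — identical.
Codon 5: CGG Arg / CGU Arg — synonymous.
Nonsynonymous differences: 1.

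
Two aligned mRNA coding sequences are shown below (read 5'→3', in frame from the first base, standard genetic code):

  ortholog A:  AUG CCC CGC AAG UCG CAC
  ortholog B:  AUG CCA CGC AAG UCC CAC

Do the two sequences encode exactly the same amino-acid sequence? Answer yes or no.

yes

Codon 1: AUG Met / AUG Met — identical.
Codon 2: CCC Pro / CCA Pro — synonymous.
Codon 3: CGC Arg / CGC Arg — identical.
Codon 4: AAG Lys / AAG Lys — identical.
Codon 5: UCG Ser / UCC Ser — synonymous.
Codon 6: CAC His / CAC His — identical.
Nonsynonymous differences: 0 → same protein.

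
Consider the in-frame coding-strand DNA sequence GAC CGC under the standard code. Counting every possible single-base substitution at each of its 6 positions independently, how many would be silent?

Codon 1 (GAC, Asp): 1 synonymous substitution.
Codon 2 (CGC, Arg): 3 synonymous substitutions.
Total: 1 + 3 = 4.

4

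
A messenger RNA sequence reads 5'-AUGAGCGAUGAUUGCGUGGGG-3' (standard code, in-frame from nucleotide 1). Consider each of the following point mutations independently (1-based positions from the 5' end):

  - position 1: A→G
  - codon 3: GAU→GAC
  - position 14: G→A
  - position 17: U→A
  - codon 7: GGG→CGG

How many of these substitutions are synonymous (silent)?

Codon 1: AUG (Met) → GUG (Val) — missense.
Codon 3: GAU (Asp) → GAC (Asp) — synonymous.
Codon 5: UGC (Cys) → UAC (Tyr) — missense.
Codon 6: GUG (Val) → GAG (Glu) — missense.
Codon 7: GGG (Gly) → CGG (Arg) — missense.
Synonymous: 1 of 5.

1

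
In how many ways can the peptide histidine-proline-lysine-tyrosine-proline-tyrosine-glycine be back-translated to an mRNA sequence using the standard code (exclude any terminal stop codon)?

His: 2 codons.
Pro: 4 codons.
Lys: 2 codons.
Tyr: 2 codons.
Pro: 4 codons.
Tyr: 2 codons.
Gly: 4 codons.
2 × 4 × 2 × 2 × 4 × 2 × 4 = 1024.

1024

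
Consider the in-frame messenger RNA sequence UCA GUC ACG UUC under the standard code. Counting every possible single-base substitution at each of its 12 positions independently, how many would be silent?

Codon 1 (UCA, Ser): 3 synonymous substitutions.
Codon 2 (GUC, Val): 3 synonymous substitutions.
Codon 3 (ACG, Thr): 3 synonymous substitutions.
Codon 4 (UUC, Phe): 1 synonymous substitution.
Total: 3 + 3 + 3 + 1 = 10.

10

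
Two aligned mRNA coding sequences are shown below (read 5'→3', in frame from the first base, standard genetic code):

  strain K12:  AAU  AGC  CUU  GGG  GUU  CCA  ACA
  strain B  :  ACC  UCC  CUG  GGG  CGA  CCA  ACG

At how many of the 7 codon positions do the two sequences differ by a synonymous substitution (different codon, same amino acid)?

Codon 1: AAU Asn / ACC Thr — nonsynonymous.
Codon 2: AGC Ser / UCC Ser — synonymous.
Codon 3: CUU Leu / CUG Leu — synonymous.
Codon 4: GGG Gly / GGG Gly — identical.
Codon 5: GUU Val / CGA Arg — nonsynonymous.
Codon 6: CCA Pro / CCA Pro — identical.
Codon 7: ACA Thr / ACG Thr — synonymous.
Synonymous differences: 3.

3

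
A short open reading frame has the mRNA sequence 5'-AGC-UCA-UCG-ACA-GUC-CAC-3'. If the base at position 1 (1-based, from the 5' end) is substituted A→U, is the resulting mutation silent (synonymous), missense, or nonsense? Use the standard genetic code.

Position 1 falls in codon 1: AGC → Ser.
After the substitution the codon is UGC → Cys.
Ser ≠ Cys, so this is a missense mutation.

missense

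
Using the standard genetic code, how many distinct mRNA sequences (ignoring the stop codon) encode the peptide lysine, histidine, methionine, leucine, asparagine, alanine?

Lys: 2 codons.
His: 2 codons.
Met: 1 codon.
Leu: 6 codons.
Asn: 2 codons.
Ala: 4 codons.
2 × 2 × 1 × 6 × 2 × 4 = 192.

192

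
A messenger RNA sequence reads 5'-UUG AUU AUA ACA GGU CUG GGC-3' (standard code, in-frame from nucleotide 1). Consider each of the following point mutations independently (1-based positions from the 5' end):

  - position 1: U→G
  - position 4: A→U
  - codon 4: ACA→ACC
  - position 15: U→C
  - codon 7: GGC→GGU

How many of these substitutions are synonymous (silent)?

Codon 1: UUG (Leu) → GUG (Val) — missense.
Codon 2: AUU (Ile) → UUU (Phe) — missense.
Codon 4: ACA (Thr) → ACC (Thr) — synonymous.
Codon 5: GGU (Gly) → GGC (Gly) — synonymous.
Codon 7: GGC (Gly) → GGU (Gly) — synonymous.
Synonymous: 3 of 5.

3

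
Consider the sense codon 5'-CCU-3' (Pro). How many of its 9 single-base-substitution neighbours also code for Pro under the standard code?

3

Position 1: none → 0 synonymous.
Position 2: none → 0 synonymous.
Position 3: CCC, CCA, CCG → 3 synonymous.
Total: 0 + 0 + 3 = 3.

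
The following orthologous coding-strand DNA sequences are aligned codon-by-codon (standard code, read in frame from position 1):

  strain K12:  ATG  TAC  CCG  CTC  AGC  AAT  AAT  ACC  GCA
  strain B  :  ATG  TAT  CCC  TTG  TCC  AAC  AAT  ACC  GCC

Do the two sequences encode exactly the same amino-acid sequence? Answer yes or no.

Codon 1: ATG Met / ATG Met — identical.
Codon 2: TAC Tyr / TAT Tyr — synonymous.
Codon 3: CCG Pro / CCC Pro — synonymous.
Codon 4: CTC Leu / TTG Leu — synonymous.
Codon 5: AGC Ser / TCC Ser — synonymous.
Codon 6: AAT Asn / AAC Asn — synonymous.
Codon 7: AAT Asn / AAT Asn — identical.
Codon 8: ACC Thr / ACC Thr — identical.
Codon 9: GCA Ala / GCC Ala — synonymous.
Nonsynonymous differences: 0 → same protein.

yes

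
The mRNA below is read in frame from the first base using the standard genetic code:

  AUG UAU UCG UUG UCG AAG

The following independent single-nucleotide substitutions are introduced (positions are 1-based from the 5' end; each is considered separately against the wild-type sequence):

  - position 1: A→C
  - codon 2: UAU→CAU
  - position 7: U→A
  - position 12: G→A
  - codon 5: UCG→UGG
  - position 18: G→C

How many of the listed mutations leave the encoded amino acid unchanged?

Codon 1: AUG (Met) → CUG (Leu) — missense.
Codon 2: UAU (Tyr) → CAU (His) — missense.
Codon 3: UCG (Ser) → ACG (Thr) — missense.
Codon 4: UUG (Leu) → UUA (Leu) — synonymous.
Codon 5: UCG (Ser) → UGG (Trp) — missense.
Codon 6: AAG (Lys) → AAC (Asn) — missense.
Synonymous: 1 of 6.

1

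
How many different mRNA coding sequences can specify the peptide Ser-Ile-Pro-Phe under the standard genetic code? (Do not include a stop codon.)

Ser: 6 codons.
Ile: 3 codons.
Pro: 4 codons.
Phe: 2 codons.
6 × 3 × 4 × 2 = 144.

144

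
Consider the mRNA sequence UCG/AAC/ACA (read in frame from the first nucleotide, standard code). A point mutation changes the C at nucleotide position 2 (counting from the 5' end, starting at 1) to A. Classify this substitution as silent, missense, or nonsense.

nonsense

Position 2 falls in codon 1: UCG → Ser.
After the substitution the codon is UAG → Stop.
The new codon is a stop codon, so this is a nonsense mutation.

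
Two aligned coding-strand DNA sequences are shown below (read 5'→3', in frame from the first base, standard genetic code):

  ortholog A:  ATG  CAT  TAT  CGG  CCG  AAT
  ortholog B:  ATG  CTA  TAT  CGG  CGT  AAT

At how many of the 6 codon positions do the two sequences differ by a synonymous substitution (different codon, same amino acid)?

Codon 1: ATG Met / ATG Met — identical.
Codon 2: CAT His / CTA Leu — nonsynonymous.
Codon 3: TAT Tyr / TAT Tyr — identical.
Codon 4: CGG Arg / CGG Arg — identical.
Codon 5: CCG Pro / CGT Arg — nonsynonymous.
Codon 6: AAT Asn / AAT Asn — identical.
Synonymous differences: 0.

0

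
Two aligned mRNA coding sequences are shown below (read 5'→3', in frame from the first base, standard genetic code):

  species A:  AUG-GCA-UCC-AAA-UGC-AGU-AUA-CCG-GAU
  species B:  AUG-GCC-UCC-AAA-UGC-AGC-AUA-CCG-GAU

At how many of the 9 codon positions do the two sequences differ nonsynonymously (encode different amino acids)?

Codon 1: AUG Met / AUG Met — identical.
Codon 2: GCA Ala / GCC Ala — synonymous.
Codon 3: UCC Ser / UCC Ser — identical.
Codon 4: AAA Lys / AAA Lys — identical.
Codon 5: UGC Cys / UGC Cys — identical.
Codon 6: AGU Ser / AGC Ser — synonymous.
Codon 7: AUA Ile / AUA Ile — identical.
Codon 8: CCG Pro / CCG Pro — identical.
Codon 9: GAU Asp / GAU Asp — identical.
Nonsynonymous differences: 0.

0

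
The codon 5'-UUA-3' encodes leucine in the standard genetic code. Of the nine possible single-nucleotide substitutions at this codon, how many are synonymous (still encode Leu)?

Position 1: CUA → 1 synonymous.
Position 2: none → 0 synonymous.
Position 3: UUG → 1 synonymous.
Total: 1 + 0 + 1 = 2.

2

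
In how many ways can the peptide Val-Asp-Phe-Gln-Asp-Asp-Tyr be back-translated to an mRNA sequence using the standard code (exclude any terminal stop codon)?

Val: 4 codons.
Asp: 2 codons.
Phe: 2 codons.
Gln: 2 codons.
Asp: 2 codons.
Asp: 2 codons.
Tyr: 2 codons.
4 × 2 × 2 × 2 × 2 × 2 × 2 = 256.

256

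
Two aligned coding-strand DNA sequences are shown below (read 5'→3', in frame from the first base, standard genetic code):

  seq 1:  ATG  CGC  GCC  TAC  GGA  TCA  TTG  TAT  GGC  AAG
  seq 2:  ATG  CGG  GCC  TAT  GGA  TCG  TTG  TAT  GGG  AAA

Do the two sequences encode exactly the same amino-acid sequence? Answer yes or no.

yes

Codon 1: ATG Met / ATG Met — identical.
Codon 2: CGC Arg / CGG Arg — synonymous.
Codon 3: GCC Ala / GCC Ala — identical.
Codon 4: TAC Tyr / TAT Tyr — synonymous.
Codon 5: GGA Gly / GGA Gly — identical.
Codon 6: TCA Ser / TCG Ser — synonymous.
Codon 7: TTG Leu / TTG Leu — identical.
Codon 8: TAT Tyr / TAT Tyr — identical.
Codon 9: GGC Gly / GGG Gly — synonymous.
Codon 10: AAG Lys / AAA Lys — synonymous.
Nonsynonymous differences: 0 → same protein.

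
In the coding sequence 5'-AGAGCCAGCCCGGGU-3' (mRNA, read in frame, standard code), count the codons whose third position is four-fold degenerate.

Codon 1 AGA (Arg): third position 2-fold.
Codon 2 GCC (Ala): third position 4-fold.
Codon 3 AGC (Ser): third position 2-fold.
Codon 4 CCG (Pro): third position 4-fold.
Codon 5 GGU (Gly): third position 4-fold.
Four-fold degenerate third positions: 3.

3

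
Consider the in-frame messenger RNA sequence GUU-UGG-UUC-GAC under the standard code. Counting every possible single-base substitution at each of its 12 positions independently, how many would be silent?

5

Codon 1 (GUU, Val): 3 synonymous substitutions.
Codon 2 (UGG, Trp): 0 synonymous substitutions.
Codon 3 (UUC, Phe): 1 synonymous substitution.
Codon 4 (GAC, Asp): 1 synonymous substitution.
Total: 3 + 0 + 1 + 1 = 5.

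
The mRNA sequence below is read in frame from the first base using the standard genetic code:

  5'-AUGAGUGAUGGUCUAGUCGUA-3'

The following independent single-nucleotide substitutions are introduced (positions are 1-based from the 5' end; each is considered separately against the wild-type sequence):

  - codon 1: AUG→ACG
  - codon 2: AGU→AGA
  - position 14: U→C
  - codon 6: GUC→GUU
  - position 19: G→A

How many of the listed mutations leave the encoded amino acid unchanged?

1

Codon 1: AUG (Met) → ACG (Thr) — missense.
Codon 2: AGU (Ser) → AGA (Arg) — missense.
Codon 5: CUA (Leu) → CCA (Pro) — missense.
Codon 6: GUC (Val) → GUU (Val) — synonymous.
Codon 7: GUA (Val) → AUA (Ile) — missense.
Synonymous: 1 of 5.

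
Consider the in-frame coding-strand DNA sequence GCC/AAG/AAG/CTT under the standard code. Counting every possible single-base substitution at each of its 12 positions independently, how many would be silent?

Codon 1 (GCC, Ala): 3 synonymous substitutions.
Codon 2 (AAG, Lys): 1 synonymous substitution.
Codon 3 (AAG, Lys): 1 synonymous substitution.
Codon 4 (CTT, Leu): 3 synonymous substitutions.
Total: 3 + 1 + 1 + 3 = 8.

8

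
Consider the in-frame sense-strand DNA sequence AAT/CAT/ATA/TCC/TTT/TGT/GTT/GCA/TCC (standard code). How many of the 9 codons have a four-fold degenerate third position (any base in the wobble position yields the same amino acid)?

4

Codon 1 AAT (Asn): third position 2-fold.
Codon 2 CAT (His): third position 2-fold.
Codon 3 ATA (Ile): third position 3-fold.
Codon 4 TCC (Ser): third position 4-fold.
Codon 5 TTT (Phe): third position 2-fold.
Codon 6 TGT (Cys): third position 2-fold.
Codon 7 GTT (Val): third position 4-fold.
Codon 8 GCA (Ala): third position 4-fold.
Codon 9 TCC (Ser): third position 4-fold.
Four-fold degenerate third positions: 4.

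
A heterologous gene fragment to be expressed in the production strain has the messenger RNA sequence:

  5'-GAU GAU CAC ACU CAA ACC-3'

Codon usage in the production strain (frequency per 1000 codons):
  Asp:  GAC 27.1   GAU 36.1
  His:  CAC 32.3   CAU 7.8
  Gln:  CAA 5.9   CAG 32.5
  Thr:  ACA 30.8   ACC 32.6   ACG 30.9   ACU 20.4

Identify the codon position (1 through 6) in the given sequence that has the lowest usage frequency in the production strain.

5

Codon 1 GAU (Asp): 36.1 per 1000.
Codon 2 GAU (Asp): 36.1 per 1000.
Codon 3 CAC (His): 32.3 per 1000.
Codon 4 ACU (Thr): 20.4 per 1000.
Codon 5 CAA (Gln): 5.9 per 1000.
Codon 6 ACC (Thr): 32.6 per 1000.
Lowest frequency is 5.9 at codon 5.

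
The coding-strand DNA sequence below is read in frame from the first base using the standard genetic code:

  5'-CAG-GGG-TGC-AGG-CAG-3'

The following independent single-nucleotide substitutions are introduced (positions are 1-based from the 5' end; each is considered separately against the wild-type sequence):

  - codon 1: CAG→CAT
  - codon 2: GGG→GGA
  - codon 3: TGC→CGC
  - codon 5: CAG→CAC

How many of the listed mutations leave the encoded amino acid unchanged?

Codon 1: CAG (Gln) → CAT (His) — missense.
Codon 2: GGG (Gly) → GGA (Gly) — synonymous.
Codon 3: TGC (Cys) → CGC (Arg) — missense.
Codon 5: CAG (Gln) → CAC (His) — missense.
Synonymous: 1 of 4.

1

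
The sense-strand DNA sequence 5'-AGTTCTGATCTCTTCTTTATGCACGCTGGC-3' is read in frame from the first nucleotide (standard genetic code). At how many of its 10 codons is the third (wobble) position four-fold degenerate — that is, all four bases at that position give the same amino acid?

4

Codon 1 AGT (Ser): third position 2-fold.
Codon 2 TCT (Ser): third position 4-fold.
Codon 3 GAT (Asp): third position 2-fold.
Codon 4 CTC (Leu): third position 4-fold.
Codon 5 TTC (Phe): third position 2-fold.
Codon 6 TTT (Phe): third position 2-fold.
Codon 7 ATG (Met): third position 1-fold.
Codon 8 CAC (His): third position 2-fold.
Codon 9 GCT (Ala): third position 4-fold.
Codon 10 GGC (Gly): third position 4-fold.
Four-fold degenerate third positions: 4.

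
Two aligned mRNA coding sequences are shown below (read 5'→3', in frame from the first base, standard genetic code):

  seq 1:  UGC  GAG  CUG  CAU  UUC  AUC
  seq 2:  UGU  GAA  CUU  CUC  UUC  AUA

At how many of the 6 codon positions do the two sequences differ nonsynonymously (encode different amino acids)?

Codon 1: UGC Cys / UGU Cys — synonymous.
Codon 2: GAG Glu / GAA Glu — synonymous.
Codon 3: CUG Leu / CUU Leu — synonymous.
Codon 4: CAU His / CUC Leu — nonsynonymous.
Codon 5: UUC Phe / UUC Phe — identical.
Codon 6: AUC Ile / AUA Ile — synonymous.
Nonsynonymous differences: 1.

1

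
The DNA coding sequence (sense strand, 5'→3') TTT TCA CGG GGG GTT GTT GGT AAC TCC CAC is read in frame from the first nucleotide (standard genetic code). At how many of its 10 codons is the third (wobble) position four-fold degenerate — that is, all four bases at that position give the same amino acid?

Codon 1 TTT (Phe): third position 2-fold.
Codon 2 TCA (Ser): third position 4-fold.
Codon 3 CGG (Arg): third position 4-fold.
Codon 4 GGG (Gly): third position 4-fold.
Codon 5 GTT (Val): third position 4-fold.
Codon 6 GTT (Val): third position 4-fold.
Codon 7 GGT (Gly): third position 4-fold.
Codon 8 AAC (Asn): third position 2-fold.
Codon 9 TCC (Ser): third position 4-fold.
Codon 10 CAC (His): third position 2-fold.
Four-fold degenerate third positions: 7.

7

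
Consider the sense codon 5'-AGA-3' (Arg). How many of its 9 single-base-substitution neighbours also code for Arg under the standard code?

Position 1: CGA → 1 synonymous.
Position 2: none → 0 synonymous.
Position 3: AGG → 1 synonymous.
Total: 1 + 0 + 1 = 2.

2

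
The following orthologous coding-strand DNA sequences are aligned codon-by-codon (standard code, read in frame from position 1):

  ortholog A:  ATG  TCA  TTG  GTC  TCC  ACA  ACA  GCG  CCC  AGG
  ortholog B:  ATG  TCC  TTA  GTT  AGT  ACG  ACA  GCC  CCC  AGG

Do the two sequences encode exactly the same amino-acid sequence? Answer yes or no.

Codon 1: ATG Met / ATG Met — identical.
Codon 2: TCA Ser / TCC Ser — synonymous.
Codon 3: TTG Leu / TTA Leu — synonymous.
Codon 4: GTC Val / GTT Val — synonymous.
Codon 5: TCC Ser / AGT Ser — synonymous.
Codon 6: ACA Thr / ACG Thr — synonymous.
Codon 7: ACA Thr / ACA Thr — identical.
Codon 8: GCG Ala / GCC Ala — synonymous.
Codon 9: CCC Pro / CCC Pro — identical.
Codon 10: AGG Arg / AGG Arg — identical.
Nonsynonymous differences: 0 → same protein.

yes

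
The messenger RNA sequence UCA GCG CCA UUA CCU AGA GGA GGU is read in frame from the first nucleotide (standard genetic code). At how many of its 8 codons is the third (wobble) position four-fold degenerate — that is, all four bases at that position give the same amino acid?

6

Codon 1 UCA (Ser): third position 4-fold.
Codon 2 GCG (Ala): third position 4-fold.
Codon 3 CCA (Pro): third position 4-fold.
Codon 4 UUA (Leu): third position 2-fold.
Codon 5 CCU (Pro): third position 4-fold.
Codon 6 AGA (Arg): third position 2-fold.
Codon 7 GGA (Gly): third position 4-fold.
Codon 8 GGU (Gly): third position 4-fold.
Four-fold degenerate third positions: 6.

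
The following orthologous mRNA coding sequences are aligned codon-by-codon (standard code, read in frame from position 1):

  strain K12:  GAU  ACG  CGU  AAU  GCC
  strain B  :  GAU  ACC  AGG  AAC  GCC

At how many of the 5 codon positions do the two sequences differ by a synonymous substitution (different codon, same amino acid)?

3

Codon 1: GAU Asp / GAU Asp — identical.
Codon 2: ACG Thr / ACC Thr — synonymous.
Codon 3: CGU Arg / AGG Arg — synonymous.
Codon 4: AAU Asn / AAC Asn — synonymous.
Codon 5: GCC Ala / GCC Ala — identical.
Synonymous differences: 3.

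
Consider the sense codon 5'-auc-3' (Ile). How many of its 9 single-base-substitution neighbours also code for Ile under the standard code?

Position 1: none → 0 synonymous.
Position 2: none → 0 synonymous.
Position 3: AUU, AUA → 2 synonymous.
Total: 0 + 0 + 2 = 2.

2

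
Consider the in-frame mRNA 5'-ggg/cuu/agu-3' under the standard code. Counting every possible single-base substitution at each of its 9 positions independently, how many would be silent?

7

Codon 1 (GGG, Gly): 3 synonymous substitutions.
Codon 2 (CUU, Leu): 3 synonymous substitutions.
Codon 3 (AGU, Ser): 1 synonymous substitution.
Total: 3 + 3 + 1 = 7.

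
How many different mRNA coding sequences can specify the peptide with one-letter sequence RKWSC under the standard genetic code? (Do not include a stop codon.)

144

Arg: 6 codons.
Lys: 2 codons.
Trp: 1 codon.
Ser: 6 codons.
Cys: 2 codons.
6 × 2 × 1 × 6 × 2 = 144.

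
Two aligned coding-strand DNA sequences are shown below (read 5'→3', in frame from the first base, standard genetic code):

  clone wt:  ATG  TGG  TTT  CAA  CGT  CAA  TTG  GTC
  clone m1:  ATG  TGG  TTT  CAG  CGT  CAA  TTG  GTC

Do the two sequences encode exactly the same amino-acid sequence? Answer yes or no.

Codon 1: ATG Met / ATG Met — identical.
Codon 2: TGG Trp / TGG Trp — identical.
Codon 3: TTT Phe / TTT Phe — identical.
Codon 4: CAA Gln / CAG Gln — synonymous.
Codon 5: CGT Arg / CGT Arg — identical.
Codon 6: CAA Gln / CAA Gln — identical.
Codon 7: TTG Leu / TTG Leu — identical.
Codon 8: GTC Val / GTC Val — identical.
Nonsynonymous differences: 0 → same protein.

yes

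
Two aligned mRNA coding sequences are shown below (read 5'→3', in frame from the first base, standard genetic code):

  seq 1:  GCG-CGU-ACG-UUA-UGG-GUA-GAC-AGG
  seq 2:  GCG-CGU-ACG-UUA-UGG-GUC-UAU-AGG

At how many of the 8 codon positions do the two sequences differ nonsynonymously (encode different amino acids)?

1

Codon 1: GCG Ala / GCG Ala — identical.
Codon 2: CGU Arg / CGU Arg — identical.
Codon 3: ACG Thr / ACG Thr — identical.
Codon 4: UUA Leu / UUA Leu — identical.
Codon 5: UGG Trp / UGG Trp — identical.
Codon 6: GUA Val / GUC Val — synonymous.
Codon 7: GAC Asp / UAU Tyr — nonsynonymous.
Codon 8: AGG Arg / AGG Arg — identical.
Nonsynonymous differences: 1.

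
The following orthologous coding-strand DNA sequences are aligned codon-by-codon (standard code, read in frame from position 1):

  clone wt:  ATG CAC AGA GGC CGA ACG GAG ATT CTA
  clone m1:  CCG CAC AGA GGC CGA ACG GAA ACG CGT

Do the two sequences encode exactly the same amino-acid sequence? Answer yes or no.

no

Codon 1: ATG Met / CCG Pro — nonsynonymous.
Codon 2: CAC His / CAC His — identical.
Codon 3: AGA Arg / AGA Arg — identical.
Codon 4: GGC Gly / GGC Gly — identical.
Codon 5: CGA Arg / CGA Arg — identical.
Codon 6: ACG Thr / ACG Thr — identical.
Codon 7: GAG Glu / GAA Glu — synonymous.
Codon 8: ATT Ile / ACG Thr — nonsynonymous.
Codon 9: CTA Leu / CGT Arg — nonsynonymous.
Nonsynonymous differences: 3 → different protein.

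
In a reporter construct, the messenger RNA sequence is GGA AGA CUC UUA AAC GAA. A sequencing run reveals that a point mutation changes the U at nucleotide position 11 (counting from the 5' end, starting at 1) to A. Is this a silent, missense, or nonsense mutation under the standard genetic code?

Position 11 falls in codon 4: UUA → Leu.
After the substitution the codon is UAA → Stop.
The new codon is a stop codon, so this is a nonsense mutation.

nonsense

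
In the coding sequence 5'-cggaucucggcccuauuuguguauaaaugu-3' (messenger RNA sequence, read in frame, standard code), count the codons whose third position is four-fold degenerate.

5

Codon 1 CGG (Arg): third position 4-fold.
Codon 2 AUC (Ile): third position 3-fold.
Codon 3 UCG (Ser): third position 4-fold.
Codon 4 GCC (Ala): third position 4-fold.
Codon 5 CUA (Leu): third position 4-fold.
Codon 6 UUU (Phe): third position 2-fold.
Codon 7 GUG (Val): third position 4-fold.
Codon 8 UAU (Tyr): third position 2-fold.
Codon 9 AAA (Lys): third position 2-fold.
Codon 10 UGU (Cys): third position 2-fold.
Four-fold degenerate third positions: 5.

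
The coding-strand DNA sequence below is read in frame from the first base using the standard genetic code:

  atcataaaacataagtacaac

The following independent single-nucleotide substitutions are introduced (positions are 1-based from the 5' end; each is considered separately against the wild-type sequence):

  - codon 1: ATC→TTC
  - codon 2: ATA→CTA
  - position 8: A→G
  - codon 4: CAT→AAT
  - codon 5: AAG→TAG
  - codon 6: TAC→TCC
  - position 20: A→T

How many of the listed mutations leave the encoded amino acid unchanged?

Codon 1: ATC (Ile) → TTC (Phe) — missense.
Codon 2: ATA (Ile) → CTA (Leu) — missense.
Codon 3: AAA (Lys) → AGA (Arg) — missense.
Codon 4: CAT (His) → AAT (Asn) — missense.
Codon 5: AAG (Lys) → TAG (Stop) — nonsense.
Codon 6: TAC (Tyr) → TCC (Ser) — missense.
Codon 7: AAC (Asn) → ATC (Ile) — missense.
Synonymous: 0 of 7.

0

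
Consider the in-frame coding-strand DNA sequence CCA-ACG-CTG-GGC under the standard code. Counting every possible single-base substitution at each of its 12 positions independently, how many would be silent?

13

Codon 1 (CCA, Pro): 3 synonymous substitutions.
Codon 2 (ACG, Thr): 3 synonymous substitutions.
Codon 3 (CTG, Leu): 4 synonymous substitutions.
Codon 4 (GGC, Gly): 3 synonymous substitutions.
Total: 3 + 3 + 4 + 3 = 13.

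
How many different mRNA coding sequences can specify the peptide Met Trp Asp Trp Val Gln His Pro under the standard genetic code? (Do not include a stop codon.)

Met: 1 codon.
Trp: 1 codon.
Asp: 2 codons.
Trp: 1 codon.
Val: 4 codons.
Gln: 2 codons.
His: 2 codons.
Pro: 4 codons.
1 × 1 × 2 × 1 × 4 × 2 × 2 × 4 = 128.

128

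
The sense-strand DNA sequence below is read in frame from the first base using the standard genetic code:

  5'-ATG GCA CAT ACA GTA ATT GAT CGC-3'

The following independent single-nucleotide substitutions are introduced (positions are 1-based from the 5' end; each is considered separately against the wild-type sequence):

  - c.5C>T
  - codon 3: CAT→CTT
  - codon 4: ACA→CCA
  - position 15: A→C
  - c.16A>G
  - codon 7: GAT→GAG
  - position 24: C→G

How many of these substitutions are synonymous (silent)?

Codon 2: GCA (Ala) → GTA (Val) — missense.
Codon 3: CAT (His) → CTT (Leu) — missense.
Codon 4: ACA (Thr) → CCA (Pro) — missense.
Codon 5: GTA (Val) → GTC (Val) — synonymous.
Codon 6: ATT (Ile) → GTT (Val) — missense.
Codon 7: GAT (Asp) → GAG (Glu) — missense.
Codon 8: CGC (Arg) → CGG (Arg) — synonymous.
Synonymous: 2 of 7.

2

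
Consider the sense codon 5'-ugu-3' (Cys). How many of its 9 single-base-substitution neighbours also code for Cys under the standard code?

1

Position 1: none → 0 synonymous.
Position 2: none → 0 synonymous.
Position 3: UGC → 1 synonymous.
Total: 0 + 0 + 1 = 1.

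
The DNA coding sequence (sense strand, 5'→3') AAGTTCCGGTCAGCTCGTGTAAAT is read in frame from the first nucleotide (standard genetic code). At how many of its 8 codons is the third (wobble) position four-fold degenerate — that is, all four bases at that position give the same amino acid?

5

Codon 1 AAG (Lys): third position 2-fold.
Codon 2 TTC (Phe): third position 2-fold.
Codon 3 CGG (Arg): third position 4-fold.
Codon 4 TCA (Ser): third position 4-fold.
Codon 5 GCT (Ala): third position 4-fold.
Codon 6 CGT (Arg): third position 4-fold.
Codon 7 GTA (Val): third position 4-fold.
Codon 8 AAT (Asn): third position 2-fold.
Four-fold degenerate third positions: 5.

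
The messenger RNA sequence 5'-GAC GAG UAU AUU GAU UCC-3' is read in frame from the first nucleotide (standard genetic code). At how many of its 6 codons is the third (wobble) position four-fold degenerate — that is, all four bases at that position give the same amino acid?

1

Codon 1 GAC (Asp): third position 2-fold.
Codon 2 GAG (Glu): third position 2-fold.
Codon 3 UAU (Tyr): third position 2-fold.
Codon 4 AUU (Ile): third position 3-fold.
Codon 5 GAU (Asp): third position 2-fold.
Codon 6 UCC (Ser): third position 4-fold.
Four-fold degenerate third positions: 1.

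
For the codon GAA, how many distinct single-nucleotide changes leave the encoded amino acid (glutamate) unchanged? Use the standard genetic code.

Position 1: none → 0 synonymous.
Position 2: none → 0 synonymous.
Position 3: GAG → 1 synonymous.
Total: 0 + 0 + 1 = 1.

1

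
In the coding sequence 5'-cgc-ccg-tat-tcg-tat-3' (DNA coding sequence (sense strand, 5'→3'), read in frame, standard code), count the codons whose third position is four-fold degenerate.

Codon 1 CGC (Arg): third position 4-fold.
Codon 2 CCG (Pro): third position 4-fold.
Codon 3 TAT (Tyr): third position 2-fold.
Codon 4 TCG (Ser): third position 4-fold.
Codon 5 TAT (Tyr): third position 2-fold.
Four-fold degenerate third positions: 3.

3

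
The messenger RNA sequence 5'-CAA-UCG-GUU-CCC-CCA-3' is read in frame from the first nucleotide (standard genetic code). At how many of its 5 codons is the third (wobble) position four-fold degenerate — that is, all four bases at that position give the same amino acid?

4

Codon 1 CAA (Gln): third position 2-fold.
Codon 2 UCG (Ser): third position 4-fold.
Codon 3 GUU (Val): third position 4-fold.
Codon 4 CCC (Pro): third position 4-fold.
Codon 5 CCA (Pro): third position 4-fold.
Four-fold degenerate third positions: 4.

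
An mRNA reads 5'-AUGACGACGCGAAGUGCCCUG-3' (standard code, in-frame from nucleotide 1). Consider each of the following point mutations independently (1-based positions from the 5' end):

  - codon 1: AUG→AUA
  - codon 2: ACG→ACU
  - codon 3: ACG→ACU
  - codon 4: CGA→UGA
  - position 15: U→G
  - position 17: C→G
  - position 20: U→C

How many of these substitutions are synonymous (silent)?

Codon 1: AUG (Met) → AUA (Ile) — missense.
Codon 2: ACG (Thr) → ACU (Thr) — synonymous.
Codon 3: ACG (Thr) → ACU (Thr) — synonymous.
Codon 4: CGA (Arg) → UGA (Stop) — nonsense.
Codon 5: AGU (Ser) → AGG (Arg) — missense.
Codon 6: GCC (Ala) → GGC (Gly) — missense.
Codon 7: CUG (Leu) → CCG (Pro) — missense.
Synonymous: 2 of 7.

2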